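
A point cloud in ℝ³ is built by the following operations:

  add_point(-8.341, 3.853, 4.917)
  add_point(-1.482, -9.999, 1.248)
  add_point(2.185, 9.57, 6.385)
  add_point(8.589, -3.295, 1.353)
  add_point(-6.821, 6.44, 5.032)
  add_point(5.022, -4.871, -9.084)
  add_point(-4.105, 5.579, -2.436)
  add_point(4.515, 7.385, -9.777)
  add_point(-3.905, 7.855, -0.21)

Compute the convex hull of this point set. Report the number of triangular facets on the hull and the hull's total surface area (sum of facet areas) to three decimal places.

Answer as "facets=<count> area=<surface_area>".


9 of the 9 inputs are extreme points: [0, 1, 2, 3, 4, 5, 6, 7, 8].

Per-facet area ½‖(b−a)×(c−a)‖:
  f1: (p2, p1, p0) → 95.6596
  f2: (p2, p1, p3) → 91.4335
  f3: (p2, p4, p0) → 9.4163
  f4: (p2, p7, p3) → 108.9261
  f5: (p6, p1, p0) → 66.8847
  f6: (p8, p2, p7) → 57.9338
  f7: (p8, p2, p4) → 27.2286
  f8: (p8, p6, p7) → 17.5158
  f9: (p8, p4, p0) → 8.4612
  f10: (p8, p6, p0) → 12.5365
  f11: (p5, p6, p1) → 94.8164
  f12: (p5, p6, p7) → 69.4995
  f13: (p5, p1, p3) → 63.0615
  f14: (p5, p7, p3) → 68.2509
Σ area = 791.624

Euler characteristic 9−21+14 = 2 ✓

facets=14 area=791.624


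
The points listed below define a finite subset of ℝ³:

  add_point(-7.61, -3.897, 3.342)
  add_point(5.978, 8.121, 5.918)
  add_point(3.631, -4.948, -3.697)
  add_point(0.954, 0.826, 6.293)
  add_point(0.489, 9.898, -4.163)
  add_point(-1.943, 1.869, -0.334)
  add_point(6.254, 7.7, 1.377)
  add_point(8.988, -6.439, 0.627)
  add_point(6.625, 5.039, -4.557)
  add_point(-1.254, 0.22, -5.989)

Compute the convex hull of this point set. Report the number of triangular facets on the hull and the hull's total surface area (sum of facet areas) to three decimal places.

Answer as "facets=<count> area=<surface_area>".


facets=14 area=603.858

Hull vertices (9/10): indices [0, 1, 2, 3, 4, 6, 7, 8, 9].

Area of each hull facet:
  f1: (p3, p7, p0) → 61.8025
  f2: (p9, p4, p0) → 57.6599
  f3: (p1, p4, p0) → 98.7655
  f4: (p1, p3, p0) → 24.3384
  f5: (p1, p3, p7) → 53.9314
  f6: (p8, p9, p4) → 34.5365
  f7: (p2, p8, p7) → 36.8230
  f8: (p2, p8, p9) → 33.8819
  f9: (p2, p7, p0) → 44.1593
  f10: (p2, p9, p0) → 44.5171
  f11: (p6, p1, p4) → 15.1877
  f12: (p6, p8, p4) → 23.9694
  f13: (p6, p1, p7) → 32.5518
  f14: (p6, p8, p7) → 41.7337
Σ area = 603.858

Check V−E+F: 9 − 21 + 14 = 2.


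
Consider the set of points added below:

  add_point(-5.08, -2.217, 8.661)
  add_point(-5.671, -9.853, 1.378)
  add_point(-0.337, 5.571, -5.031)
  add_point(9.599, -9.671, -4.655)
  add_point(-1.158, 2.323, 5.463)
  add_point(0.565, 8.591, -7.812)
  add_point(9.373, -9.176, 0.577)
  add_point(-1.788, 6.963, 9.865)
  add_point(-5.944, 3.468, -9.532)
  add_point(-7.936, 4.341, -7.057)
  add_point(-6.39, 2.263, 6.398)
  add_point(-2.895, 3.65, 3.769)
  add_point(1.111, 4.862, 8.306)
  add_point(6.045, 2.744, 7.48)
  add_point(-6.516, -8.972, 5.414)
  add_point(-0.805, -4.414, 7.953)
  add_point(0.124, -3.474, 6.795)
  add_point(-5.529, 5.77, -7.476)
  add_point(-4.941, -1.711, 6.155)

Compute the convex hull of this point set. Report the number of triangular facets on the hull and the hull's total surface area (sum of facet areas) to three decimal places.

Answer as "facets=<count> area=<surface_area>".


facets=22 area=1066.012

13 of the 19 inputs are extreme points: [0, 1, 3, 5, 6, 7, 8, 9, 10, 13, 14, 15, 17].

Triangle areas on the boundary:
  f1: (p8, p1, p9) → 27.3834
  f2: (p8, p1, p3) → 137.7004
  f3: (p8, p5, p3) → 85.9700
  f4: (p10, p7, p9) → 45.9468
  f5: (p13, p5, p3) → 145.6499
  f6: (p13, p5, p7) → 77.9749
  f7: (p13, p15, p7) → 43.9967
  f8: (p17, p8, p9) → 4.0606
  f9: (p17, p8, p5) → 9.6050
  f10: (p17, p7, p9) → 25.1034
  f11: (p17, p5, p7) → 58.9022
  f12: (p0, p10, p7) → 18.9480
  f13: (p0, p15, p7) → 23.6161
  f14: (p6, p13, p3) → 30.5258
  f15: (p6, p13, p15) → 63.7274
  f16: (p6, p1, p3) → 39.4972
  f17: (p14, p0, p15) → 17.7027
  f18: (p14, p6, p1) → 30.8539
  f19: (p14, p6, p15) → 51.2298
  f20: (p14, p0, p10) → 16.7673
  f21: (p14, p1, p9) → 33.7383
  f22: (p14, p10, p9) → 77.1115
Σ area = 1066.012

Euler characteristic 13−33+22 = 2 ✓


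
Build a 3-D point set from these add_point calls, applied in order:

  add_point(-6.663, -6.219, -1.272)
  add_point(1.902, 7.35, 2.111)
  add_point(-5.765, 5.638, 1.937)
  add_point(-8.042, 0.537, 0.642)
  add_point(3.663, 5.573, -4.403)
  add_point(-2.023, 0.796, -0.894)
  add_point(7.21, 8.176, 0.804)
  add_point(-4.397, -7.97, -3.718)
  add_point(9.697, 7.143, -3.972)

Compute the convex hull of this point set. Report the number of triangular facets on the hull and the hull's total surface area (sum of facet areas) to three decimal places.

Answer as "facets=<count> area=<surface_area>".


Extreme-point indices: [0, 1, 2, 3, 4, 6, 7, 8] — 8 of 9 on the boundary.

Area of each hull facet:
  f1: (p6, p7, p8) → 55.7076
  f2: (p2, p6, p8) → 31.8755
  f3: (p4, p7, p3) → 69.2497
  f4: (p4, p7, p8) → 34.9125
  f5: (p4, p2, p3) → 31.9279
  f6: (p4, p2, p8) → 23.0233
  f7: (p0, p7, p3) → 9.2296
  f8: (p0, p6, p7) → 37.8440
  f9: (p1, p2, p6) → 5.7671
  f10: (p1, p0, p6) → 37.0462
  f11: (p1, p2, p3) → 18.2515
  f12: (p1, p0, p3) → 39.7403
Σ area = 394.575

Check V−E+F: 8 − 18 + 12 = 2.

facets=12 area=394.575


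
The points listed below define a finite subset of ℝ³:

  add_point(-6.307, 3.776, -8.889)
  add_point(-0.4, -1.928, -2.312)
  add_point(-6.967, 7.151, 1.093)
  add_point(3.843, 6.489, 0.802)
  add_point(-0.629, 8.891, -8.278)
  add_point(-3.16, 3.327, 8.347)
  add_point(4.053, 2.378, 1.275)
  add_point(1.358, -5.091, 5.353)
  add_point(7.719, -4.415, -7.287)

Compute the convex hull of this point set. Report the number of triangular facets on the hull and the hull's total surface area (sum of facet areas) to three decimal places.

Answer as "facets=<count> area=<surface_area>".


facets=14 area=635.093

Hull vertices (9/9): indices [0, 1, 2, 3, 4, 5, 6, 7, 8].

Triangle areas on the boundary:
  f1: (p0, p4, p2) → 39.2646
  f2: (p0, p4, p8) → 59.4935
  f3: (p3, p4, p2) → 51.1512
  f4: (p3, p4, p8) → 71.8983
  f5: (p1, p0, p8) → 49.6350
  f6: (p7, p1, p8) → 40.9356
  f7: (p7, p0, p2) → 81.2940
  f8: (p7, p1, p0) → 20.8378
  f9: (p6, p3, p8) → 20.4578
  f10: (p6, p7, p8) → 51.3650
  f11: (p6, p7, p3) → 9.2139
  f12: (p5, p3, p2) → 44.3446
  f13: (p5, p7, p2) → 43.0914
  f14: (p5, p7, p3) → 52.1106
Σ area = 635.093

Check V−E+F: 9 − 21 + 14 = 2.


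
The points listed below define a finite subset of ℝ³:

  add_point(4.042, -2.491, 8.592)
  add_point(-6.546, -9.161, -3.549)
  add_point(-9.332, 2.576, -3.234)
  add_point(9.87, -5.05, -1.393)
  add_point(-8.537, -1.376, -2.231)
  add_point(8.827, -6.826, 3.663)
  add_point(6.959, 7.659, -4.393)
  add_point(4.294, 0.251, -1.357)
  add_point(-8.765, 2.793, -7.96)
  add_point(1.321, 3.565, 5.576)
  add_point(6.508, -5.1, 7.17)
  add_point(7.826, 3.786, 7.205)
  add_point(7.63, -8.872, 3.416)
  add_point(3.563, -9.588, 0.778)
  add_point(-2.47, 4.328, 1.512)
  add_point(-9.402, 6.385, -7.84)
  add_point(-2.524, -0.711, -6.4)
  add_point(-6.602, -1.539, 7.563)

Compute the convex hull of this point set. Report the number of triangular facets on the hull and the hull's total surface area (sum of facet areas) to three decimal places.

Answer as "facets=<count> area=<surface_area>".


Extreme-point indices: [0, 1, 2, 3, 4, 5, 6, 8, 9, 10, 11, 12, 13, 14, 15, 16, 17] — 17 of 18 on the boundary.

Per-facet area ½‖(b−a)×(c−a)‖:
  f1: (p16, p6, p3) → 77.5639
  f2: (p16, p1, p3) → 68.7418
  f3: (p9, p6, p15) → 96.9724
  f4: (p8, p6, p15) → 30.4822
  f5: (p8, p16, p6) → 43.9122
  f6: (p8, p16, p1) → 35.5514
  f7: (p11, p9, p6) → 39.3826
  f8: (p11, p6, p3) → 69.6550
  f9: (p14, p9, p15) → 3.8993
  f10: (p10, p11, p0) → 14.1767
  f11: (p17, p14, p9) → 25.4615
  f12: (p17, p11, p0) → 36.5128
  f13: (p17, p11, p9) → 20.8150
  f14: (p17, p10, p0) → 15.6122
  f15: (p17, p14, p15) → 51.7485
  f16: (p17, p10, p12) → 33.8614
  f17: (p5, p10, p12) → 5.3548
  f18: (p5, p10, p11) → 19.4491
  f19: (p5, p12, p3) → 6.2468
  f20: (p5, p11, p3) → 30.6605
  f21: (p2, p17, p15) → 13.5416
  f22: (p2, p8, p15) → 8.6955
  f23: (p2, p8, p1) → 28.7480
  f24: (p13, p17, p1) → 70.7622
  f25: (p13, p17, p12) → 34.7479
  f26: (p13, p1, p3) → 35.8229
  f27: (p13, p12, p3) → 16.0145
  f28: (p4, p17, p1) → 40.4653
  f29: (p4, p2, p1) → 6.7368
  f30: (p4, p2, p17) → 19.8507
Σ area = 1001.445

Check V−E+F: 17 − 45 + 30 = 2.

facets=30 area=1001.445


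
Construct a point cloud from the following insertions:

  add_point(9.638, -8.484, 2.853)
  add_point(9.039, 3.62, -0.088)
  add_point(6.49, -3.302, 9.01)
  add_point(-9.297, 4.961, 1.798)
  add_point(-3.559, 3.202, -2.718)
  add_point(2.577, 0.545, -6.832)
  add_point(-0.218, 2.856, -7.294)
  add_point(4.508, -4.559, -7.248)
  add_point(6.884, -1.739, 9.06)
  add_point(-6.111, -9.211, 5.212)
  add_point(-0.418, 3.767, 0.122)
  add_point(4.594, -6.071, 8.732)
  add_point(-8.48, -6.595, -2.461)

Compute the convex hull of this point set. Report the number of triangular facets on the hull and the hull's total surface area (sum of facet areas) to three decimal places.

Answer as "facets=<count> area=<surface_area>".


11 of the 13 inputs are extreme points: [0, 1, 2, 3, 5, 6, 7, 8, 9, 11, 12].

Area of each hull facet:
  f1: (p8, p9, p3) → 112.5717
  f2: (p12, p9, p3) → 52.1219
  f3: (p12, p6, p3) → 72.2169
  f4: (p12, p9, p0) → 66.7595
  f5: (p11, p9, p0) → 45.6795
  f6: (p11, p8, p9) → 20.9655
  f7: (p1, p8, p0) → 50.0411
  f8: (p1, p6, p3) → 76.0630
  f9: (p1, p8, p3) → 96.8522
  f10: (p7, p12, p0) → 83.7163
  f11: (p7, p12, p6) → 57.0379
  f12: (p7, p1, p0) → 63.0665
  f13: (p2, p8, p0) → 5.9756
  f14: (p2, p11, p0) → 13.6463
  f15: (p2, p11, p8) → 0.9479
  f16: (p5, p1, p6) → 16.5413
  f17: (p5, p7, p6) → 5.2759
  f18: (p5, p7, p1) → 26.7394
Σ area = 866.219

Euler: V−E+F = 11−27+18 = 2.

facets=18 area=866.219


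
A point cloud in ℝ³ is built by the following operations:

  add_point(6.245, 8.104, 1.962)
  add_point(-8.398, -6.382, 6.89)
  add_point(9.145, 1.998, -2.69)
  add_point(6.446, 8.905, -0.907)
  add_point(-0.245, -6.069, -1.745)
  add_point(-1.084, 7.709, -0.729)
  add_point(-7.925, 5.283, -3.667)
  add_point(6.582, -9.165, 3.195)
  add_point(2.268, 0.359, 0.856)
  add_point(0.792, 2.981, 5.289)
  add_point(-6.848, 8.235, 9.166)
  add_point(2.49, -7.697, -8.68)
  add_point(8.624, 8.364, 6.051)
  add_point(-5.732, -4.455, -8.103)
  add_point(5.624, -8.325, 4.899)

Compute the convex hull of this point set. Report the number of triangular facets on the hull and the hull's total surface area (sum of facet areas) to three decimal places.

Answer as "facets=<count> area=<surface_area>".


Extreme-point indices: [1, 2, 3, 5, 6, 7, 10, 11, 12, 13, 14] — 11 of 15 on the boundary.

Facet areas (half cross-product norm):
  f1: (p6, p10, p1) → 91.0215
  f2: (p14, p10, p1) → 106.1675
  f3: (p13, p11, p1) → 66.8783
  f4: (p13, p6, p1) → 79.4359
  f5: (p5, p6, p10) → 44.6519
  f6: (p3, p11, p2) → 40.5252
  f7: (p3, p5, p6) → 12.8655
  f8: (p3, p13, p11) → 82.0426
  f9: (p3, p13, p6) → 81.9452
  f10: (p3, p5, p10) → 37.6162
  f11: (p7, p11, p2) → 72.0644
  f12: (p7, p11, p1) → 98.5449
  f13: (p7, p14, p1) → 12.0874
  f14: (p12, p14, p10) → 132.2214
  f15: (p12, p3, p10) → 57.3839
  f16: (p12, p3, p2) → 27.8452
  f17: (p12, p7, p2) → 69.1004
  f18: (p12, p7, p14) → 16.8508
Σ area = 1129.248

Check V−E+F: 11 − 27 + 18 = 2.

facets=18 area=1129.248


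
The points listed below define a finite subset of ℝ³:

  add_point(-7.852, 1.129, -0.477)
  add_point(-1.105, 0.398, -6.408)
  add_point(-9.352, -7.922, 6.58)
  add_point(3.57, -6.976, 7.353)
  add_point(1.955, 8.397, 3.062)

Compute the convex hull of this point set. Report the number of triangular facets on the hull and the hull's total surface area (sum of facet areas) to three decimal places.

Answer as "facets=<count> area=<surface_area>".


Extreme-point indices: [0, 1, 2, 3, 4] — 5 of 5 on the boundary.

Per-facet area ½‖(b−a)×(c−a)‖:
  f1: (p4, p3, p2) → 103.9987
  f2: (p1, p3, p2) → 100.7968
  f3: (p1, p4, p3) → 94.8236
  f4: (p0, p4, p2) → 68.1131
  f5: (p0, p1, p2) → 46.9720
  f6: (p0, p1, p4) → 53.6936
Σ area = 468.398

Euler: V−E+F = 5−9+6 = 2.

facets=6 area=468.398


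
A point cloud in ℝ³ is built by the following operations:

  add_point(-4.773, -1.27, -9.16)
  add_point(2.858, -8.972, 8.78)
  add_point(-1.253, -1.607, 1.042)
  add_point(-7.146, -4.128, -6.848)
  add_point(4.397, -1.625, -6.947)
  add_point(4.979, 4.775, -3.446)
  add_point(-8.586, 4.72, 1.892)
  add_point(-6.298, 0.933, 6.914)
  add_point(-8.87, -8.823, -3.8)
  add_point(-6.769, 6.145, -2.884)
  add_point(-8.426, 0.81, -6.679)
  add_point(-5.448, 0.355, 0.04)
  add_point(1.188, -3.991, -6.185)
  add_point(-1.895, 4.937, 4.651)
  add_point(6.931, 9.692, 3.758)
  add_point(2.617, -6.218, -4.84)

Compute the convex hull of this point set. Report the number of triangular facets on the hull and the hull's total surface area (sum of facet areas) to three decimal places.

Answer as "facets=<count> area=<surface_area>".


facets=20 area=926.489

12 of the 16 inputs are extreme points: [0, 1, 3, 4, 5, 6, 7, 8, 9, 10, 14, 15].

Area of each hull facet:
  f1: (p7, p1, p8) → 96.6192
  f2: (p7, p1, p14) → 109.2152
  f3: (p15, p1, p8) → 81.6405
  f4: (p15, p0, p8) → 47.7262
  f5: (p6, p7, p8) → 47.9192
  f6: (p6, p7, p14) → 53.3177
  f7: (p4, p15, p0) → 24.7853
  f8: (p4, p1, p14) → 131.3718
  f9: (p4, p15, p1) → 31.1037
  f10: (p10, p6, p8) → 46.9691
  f11: (p5, p4, p14) → 15.2843
  f12: (p5, p4, p0) → 34.1158
  f13: (p3, p0, p8) → 3.6658
  f14: (p3, p10, p8) → 10.8971
  f15: (p3, p10, p0) → 9.8053
  f16: (p9, p6, p14) → 41.4562
  f17: (p9, p10, p6) → 17.5153
  f18: (p9, p5, p14) → 52.5665
  f19: (p9, p10, p0) → 14.8125
  f20: (p9, p5, p0) → 55.7026
Σ area = 926.489

Check V−E+F: 12 − 30 + 20 = 2.


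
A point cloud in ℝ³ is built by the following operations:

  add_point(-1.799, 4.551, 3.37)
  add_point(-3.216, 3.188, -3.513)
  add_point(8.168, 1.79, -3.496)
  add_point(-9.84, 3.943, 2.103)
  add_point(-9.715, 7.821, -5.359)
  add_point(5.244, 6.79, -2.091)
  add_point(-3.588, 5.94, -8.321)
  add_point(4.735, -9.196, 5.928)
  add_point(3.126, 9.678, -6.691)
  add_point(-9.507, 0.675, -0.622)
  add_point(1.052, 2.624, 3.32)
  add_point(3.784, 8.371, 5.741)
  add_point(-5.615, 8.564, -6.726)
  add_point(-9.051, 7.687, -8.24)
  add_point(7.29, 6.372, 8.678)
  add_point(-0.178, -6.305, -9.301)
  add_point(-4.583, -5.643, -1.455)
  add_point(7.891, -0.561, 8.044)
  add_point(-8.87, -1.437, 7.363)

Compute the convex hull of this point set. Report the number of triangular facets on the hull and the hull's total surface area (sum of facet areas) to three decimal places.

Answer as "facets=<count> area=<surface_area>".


15 of the 19 inputs are extreme points: [2, 3, 4, 6, 7, 8, 9, 11, 12, 13, 14, 15, 16, 17, 18].

Per-facet area ½‖(b−a)×(c−a)‖:
  f1: (p15, p7, p2) → 91.4036
  f2: (p8, p14, p2) → 64.4767
  f3: (p8, p15, p2) → 64.2550
  f4: (p17, p7, p2) → 55.5442
  f5: (p17, p14, p2) → 40.9226
  f6: (p17, p18, p7) → 72.9396
  f7: (p17, p18, p14) → 58.6625
  f8: (p11, p8, p14) → 23.3842
  f9: (p11, p18, p3) → 55.9017
  f10: (p11, p18, p14) → 38.8964
  f11: (p6, p8, p15) → 48.5546
  f12: (p9, p18, p3) → 16.0907
  f13: (p16, p15, p7) → 55.5008
  f14: (p16, p18, p7) → 65.9925
  f15: (p16, p9, p15) → 32.5160
  f16: (p16, p9, p18) → 32.9935
  f17: (p4, p11, p3) → 62.0166
  f18: (p4, p9, p3) → 17.5302
  f19: (p12, p11, p8) → 55.1013
  f20: (p12, p4, p11) → 32.5297
  f21: (p13, p12, p4) → 5.5990
  f22: (p13, p6, p15) → 30.5763
  f23: (p13, p6, p8) → 16.8031
  f24: (p13, p12, p8) → 6.8819
  f25: (p13, p9, p15) → 74.5193
  f26: (p13, p4, p9) → 11.0302
Σ area = 1130.622

Check V−E+F: 15 − 39 + 26 = 2.

facets=26 area=1130.622


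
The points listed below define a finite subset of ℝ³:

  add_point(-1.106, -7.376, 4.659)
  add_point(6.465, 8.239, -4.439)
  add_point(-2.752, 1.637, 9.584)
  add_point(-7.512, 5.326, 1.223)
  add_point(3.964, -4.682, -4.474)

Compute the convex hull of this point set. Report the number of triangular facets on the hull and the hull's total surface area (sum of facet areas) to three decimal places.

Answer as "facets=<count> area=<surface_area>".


5 of the 5 inputs are extreme points: [0, 1, 2, 3, 4].

Triangle areas on the boundary:
  f1: (p2, p1, p3) → 79.0172
  f2: (p2, p0, p3) → 53.5905
  f3: (p2, p0, p1) → 92.9691
  f4: (p4, p1, p3) → 94.3644
  f5: (p4, p0, p3) → 77.1823
  f6: (p4, p0, p1) → 66.9553
Σ area = 464.079

Check V−E+F: 5 − 9 + 6 = 2.

facets=6 area=464.079


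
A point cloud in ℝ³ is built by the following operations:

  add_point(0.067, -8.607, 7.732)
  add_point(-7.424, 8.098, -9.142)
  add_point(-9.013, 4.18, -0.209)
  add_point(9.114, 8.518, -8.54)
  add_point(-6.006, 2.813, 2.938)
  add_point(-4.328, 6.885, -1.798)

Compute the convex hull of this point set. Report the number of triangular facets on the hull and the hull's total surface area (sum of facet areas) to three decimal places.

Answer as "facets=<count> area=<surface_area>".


facets=8 area=554.648

Points on the hull: [0, 1, 2, 3, 4, 5] (6 of 6).

Facet areas (half cross-product norm):
  f1: (p1, p0, p2) → 68.5880
  f2: (p1, p0, p3) → 196.0516
  f3: (p4, p0, p2) → 19.7708
  f4: (p4, p0, p3) → 135.9764
  f5: (p5, p4, p2) → 12.5764
  f6: (p5, p4, p3) → 38.1862
  f7: (p5, p1, p2) → 22.7263
  f8: (p5, p1, p3) → 60.7719
Σ area = 554.648

Euler: V−E+F = 6−12+8 = 2.


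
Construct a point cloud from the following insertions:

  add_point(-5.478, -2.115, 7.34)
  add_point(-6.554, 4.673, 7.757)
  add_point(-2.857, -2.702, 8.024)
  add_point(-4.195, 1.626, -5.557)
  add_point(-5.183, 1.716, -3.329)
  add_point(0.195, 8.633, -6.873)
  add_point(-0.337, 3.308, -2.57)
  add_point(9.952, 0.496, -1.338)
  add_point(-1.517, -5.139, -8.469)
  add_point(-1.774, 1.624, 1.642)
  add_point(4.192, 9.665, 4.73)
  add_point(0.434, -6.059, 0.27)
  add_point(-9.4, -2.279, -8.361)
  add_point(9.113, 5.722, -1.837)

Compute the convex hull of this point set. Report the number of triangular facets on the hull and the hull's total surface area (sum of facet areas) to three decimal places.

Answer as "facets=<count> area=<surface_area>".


facets=16 area=849.373

Hull vertices (10/14): indices [0, 1, 2, 5, 7, 8, 10, 11, 12, 13].

Per-facet area ½‖(b−a)×(c−a)‖:
  f1: (p2, p10, p7) → 86.7507
  f2: (p11, p2, p7) → 51.7684
  f3: (p1, p2, p10) → 50.4604
  f4: (p1, p5, p12) → 113.2454
  f5: (p1, p5, p10) → 75.0254
  f6: (p13, p10, p7) → 21.6929
  f7: (p13, p5, p10) → 47.1695
  f8: (p8, p11, p12) → 36.7672
  f9: (p8, p11, p7) → 52.5087
  f10: (p8, p5, p12) → 57.1092
  f11: (p8, p13, p7) → 38.0391
  f12: (p8, p13, p5) → 73.8938
  f13: (p0, p1, p12) → 55.6909
  f14: (p0, p1, p2) → 8.9679
  f15: (p0, p11, p12) → 67.9993
  f16: (p0, p11, p2) → 12.2846
Σ area = 849.373

Euler characteristic 10−24+16 = 2 ✓


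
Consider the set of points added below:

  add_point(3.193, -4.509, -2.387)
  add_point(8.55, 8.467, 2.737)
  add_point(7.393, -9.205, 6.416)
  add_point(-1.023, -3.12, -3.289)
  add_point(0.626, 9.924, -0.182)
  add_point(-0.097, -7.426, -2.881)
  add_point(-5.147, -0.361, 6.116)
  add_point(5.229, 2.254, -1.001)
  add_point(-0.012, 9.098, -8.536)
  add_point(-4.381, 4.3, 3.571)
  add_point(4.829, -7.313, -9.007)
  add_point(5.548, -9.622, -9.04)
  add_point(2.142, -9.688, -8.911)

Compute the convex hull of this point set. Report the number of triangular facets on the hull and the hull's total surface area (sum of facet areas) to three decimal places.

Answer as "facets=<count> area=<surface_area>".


Points on the hull: [1, 2, 3, 4, 5, 6, 8, 9, 10, 11, 12] (11 of 13).

Facet areas (half cross-product norm):
  f1: (p2, p1, p6) → 119.0082
  f2: (p5, p2, p6) → 73.6142
  f3: (p5, p12, p6) → 12.4565
  f4: (p5, p12, p2) → 37.1817
  f5: (p11, p2, p1) → 138.8214
  f6: (p11, p12, p2) → 26.4540
  f7: (p11, p8, p1) → 135.7699
  f8: (p4, p8, p1) → 33.1945
  f9: (p3, p12, p6) → 25.1011
  f10: (p3, p8, p6) → 70.2065
  f11: (p3, p8, p12) → 56.5965
  f12: (p10, p8, p12) → 27.8324
  f13: (p10, p11, p12) → 3.9588
  f14: (p10, p11, p8) → 0.4232
  f15: (p9, p1, p6) → 32.9567
  f16: (p9, p4, p1) → 34.5565
  f17: (p9, p8, p6) → 23.6501
  f18: (p9, p4, p8) → 33.4076
Σ area = 885.190

Euler: V−E+F = 11−27+18 = 2.

facets=18 area=885.190


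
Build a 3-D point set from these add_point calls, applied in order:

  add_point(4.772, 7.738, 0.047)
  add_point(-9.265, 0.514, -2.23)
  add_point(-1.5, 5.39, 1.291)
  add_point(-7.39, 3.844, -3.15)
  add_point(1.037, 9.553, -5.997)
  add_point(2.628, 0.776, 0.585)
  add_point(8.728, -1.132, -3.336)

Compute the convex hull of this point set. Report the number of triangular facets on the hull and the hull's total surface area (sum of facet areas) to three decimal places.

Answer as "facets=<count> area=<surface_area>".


7 of the 7 inputs are extreme points: [0, 1, 2, 3, 4, 5, 6].

Facet areas (half cross-product norm):
  f1: (p4, p6, p1) → 94.4674
  f2: (p0, p4, p6) → 37.3465
  f3: (p0, p2, p4) → 24.2870
  f4: (p5, p6, p1) → 34.2046
  f5: (p5, p2, p1) → 30.3960
  f6: (p5, p0, p6) → 27.3691
  f7: (p5, p0, p2) → 19.6699
  f8: (p3, p4, p1) → 9.0138
  f9: (p3, p2, p1) → 13.5197
  f10: (p3, p2, p4) → 32.5827
Σ area = 322.857

Euler: V−E+F = 7−15+10 = 2.

facets=10 area=322.857


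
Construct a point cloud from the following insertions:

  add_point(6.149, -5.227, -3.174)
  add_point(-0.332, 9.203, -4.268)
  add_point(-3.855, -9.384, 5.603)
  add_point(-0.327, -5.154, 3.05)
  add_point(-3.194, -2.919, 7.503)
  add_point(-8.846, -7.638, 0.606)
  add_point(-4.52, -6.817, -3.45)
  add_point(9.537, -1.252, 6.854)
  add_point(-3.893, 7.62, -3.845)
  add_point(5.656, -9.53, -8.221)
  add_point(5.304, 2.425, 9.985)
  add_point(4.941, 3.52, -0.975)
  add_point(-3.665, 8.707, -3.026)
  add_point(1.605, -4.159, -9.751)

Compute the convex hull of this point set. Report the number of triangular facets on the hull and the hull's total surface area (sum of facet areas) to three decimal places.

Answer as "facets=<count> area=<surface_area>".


facets=20 area=903.527

Hull vertices (12/14): indices [1, 2, 4, 5, 6, 7, 8, 9, 10, 11, 12, 13].

Facet areas (half cross-product norm):
  f1: (p10, p1, p7) → 53.7719
  f2: (p13, p9, p1) → 35.4791
  f3: (p11, p1, p7) → 19.4473
  f4: (p11, p9, p7) → 76.5057
  f5: (p11, p9, p1) → 56.8319
  f6: (p2, p10, p7) → 49.1562
  f7: (p2, p9, p5) → 60.0995
  f8: (p2, p9, p7) → 120.1097
  f9: (p12, p10, p1) → 30.0712
  f10: (p6, p9, p5) → 16.2178
  f11: (p6, p13, p5) → 4.4480
  f12: (p6, p13, p9) → 31.6662
  f13: (p4, p2, p5) → 24.6178
  f14: (p4, p2, p10) → 26.8693
  f15: (p4, p12, p5) → 78.4963
  f16: (p4, p12, p10) → 79.5434
  f17: (p8, p13, p1) → 27.9310
  f18: (p8, p12, p1) → 2.4739
  f19: (p8, p13, p5) → 100.7105
  f20: (p8, p12, p5) → 9.0807
Σ area = 903.527

Check V−E+F: 12 − 30 + 20 = 2.


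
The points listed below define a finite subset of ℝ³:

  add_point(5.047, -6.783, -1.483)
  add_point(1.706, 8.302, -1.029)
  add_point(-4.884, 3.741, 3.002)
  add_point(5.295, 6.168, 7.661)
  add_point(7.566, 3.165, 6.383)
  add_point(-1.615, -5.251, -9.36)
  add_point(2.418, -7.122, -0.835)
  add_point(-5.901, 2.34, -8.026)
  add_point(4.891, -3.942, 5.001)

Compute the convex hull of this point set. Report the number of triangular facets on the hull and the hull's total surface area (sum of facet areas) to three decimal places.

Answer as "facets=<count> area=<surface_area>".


Hull vertices (9/9): indices [0, 1, 2, 3, 4, 5, 6, 7, 8].

Per-facet area ½‖(b−a)×(c−a)‖:
  f1: (p2, p5, p7) → 48.0913
  f2: (p2, p5, p6) → 65.0139
  f3: (p1, p5, p7) → 51.4515
  f4: (p1, p2, p7) → 47.5535
  f5: (p0, p5, p6) → 12.9287
  f6: (p0, p1, p4) → 68.6568
  f7: (p0, p1, p5) → 77.8507
  f8: (p8, p2, p6) → 44.2836
  f9: (p8, p0, p4) → 23.2448
  f10: (p8, p0, p6) → 9.4873
  f11: (p3, p8, p4) → 12.7638
  f12: (p3, p8, p2) → 56.2949
  f13: (p3, p1, p4) → 19.0887
  f14: (p3, p1, p2) → 41.9374
Σ area = 578.647

Euler characteristic 9−21+14 = 2 ✓

facets=14 area=578.647


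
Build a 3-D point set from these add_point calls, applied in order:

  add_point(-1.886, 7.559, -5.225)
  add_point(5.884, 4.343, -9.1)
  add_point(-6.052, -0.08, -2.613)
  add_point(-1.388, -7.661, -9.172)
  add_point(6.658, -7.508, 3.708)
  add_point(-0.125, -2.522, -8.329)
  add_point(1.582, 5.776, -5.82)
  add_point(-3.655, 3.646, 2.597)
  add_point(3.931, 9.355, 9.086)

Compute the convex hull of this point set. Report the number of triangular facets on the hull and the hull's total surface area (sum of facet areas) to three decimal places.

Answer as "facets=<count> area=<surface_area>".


facets=10 area=726.992

Points on the hull: [0, 1, 2, 3, 4, 7, 8] (7 of 9).

Area of each hull facet:
  f1: (p3, p4, p2) → 80.4388
  f2: (p1, p8, p4) → 141.5452
  f3: (p1, p3, p4) → 102.0794
  f4: (p7, p4, p2) → 51.7913
  f5: (p7, p8, p4) → 86.9024
  f6: (p0, p3, p2) → 49.0749
  f7: (p0, p1, p3) → 64.3761
  f8: (p0, p7, p2) → 28.4747
  f9: (p0, p1, p8) → 71.5517
  f10: (p0, p7, p8) → 50.7572
Σ area = 726.992

Euler characteristic 7−15+10 = 2 ✓


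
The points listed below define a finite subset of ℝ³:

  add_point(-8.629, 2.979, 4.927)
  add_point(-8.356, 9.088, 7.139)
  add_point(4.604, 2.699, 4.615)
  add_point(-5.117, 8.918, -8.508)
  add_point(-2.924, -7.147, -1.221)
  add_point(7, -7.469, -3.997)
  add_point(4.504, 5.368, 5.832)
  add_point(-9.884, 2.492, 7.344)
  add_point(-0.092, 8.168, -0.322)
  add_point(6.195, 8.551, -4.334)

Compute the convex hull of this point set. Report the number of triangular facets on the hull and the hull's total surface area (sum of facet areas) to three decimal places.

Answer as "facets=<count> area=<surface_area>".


facets=12 area=836.987

Hull vertices (8/10): indices [1, 2, 3, 4, 5, 6, 7, 9].

Per-facet area ½‖(b−a)×(c−a)‖:
  f1: (p1, p3, p7) → 54.0068
  f2: (p9, p3, p5) → 96.4210
  f3: (p9, p1, p3) → 95.3145
  f4: (p4, p3, p7) → 118.5833
  f5: (p4, p3, p5) → 91.5748
  f6: (p6, p1, p7) → 45.4980
  f7: (p6, p9, p5) → 82.3571
  f8: (p6, p9, p1) → 71.6080
  f9: (p2, p4, p7) → 89.0787
  f10: (p2, p6, p7) → 21.5347
  f11: (p2, p4, p5) → 64.9744
  f12: (p2, p6, p5) → 6.0361
Σ area = 836.987

Euler characteristic 8−18+12 = 2 ✓


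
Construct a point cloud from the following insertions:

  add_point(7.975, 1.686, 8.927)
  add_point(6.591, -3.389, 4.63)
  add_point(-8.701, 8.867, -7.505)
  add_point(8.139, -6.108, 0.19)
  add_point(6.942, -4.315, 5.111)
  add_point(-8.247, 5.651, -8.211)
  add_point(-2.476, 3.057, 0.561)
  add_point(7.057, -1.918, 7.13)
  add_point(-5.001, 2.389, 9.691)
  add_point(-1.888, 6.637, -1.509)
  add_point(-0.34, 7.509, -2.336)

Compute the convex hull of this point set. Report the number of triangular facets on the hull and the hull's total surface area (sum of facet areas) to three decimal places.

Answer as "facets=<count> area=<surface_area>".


Hull vertices (8/11): indices [0, 2, 3, 4, 5, 7, 8, 10].

Per-facet area ½‖(b−a)×(c−a)‖:
  f1: (p5, p8, p2) → 30.7161
  f2: (p5, p8, p3) → 161.6754
  f3: (p10, p0, p3) → 84.9309
  f4: (p10, p5, p2) → 16.3358
  f5: (p10, p5, p3) → 76.3165
  f6: (p10, p8, p2) → 67.1843
  f7: (p10, p0, p8) → 84.0678
  f8: (p4, p8, p3) → 30.1371
  f9: (p4, p0, p3) → 13.1298
  f10: (p7, p0, p8) → 26.5845
  f11: (p7, p4, p8) → 19.2218
  f12: (p7, p4, p0) → 1.9181
Σ area = 612.218

Euler: V−E+F = 8−18+12 = 2.

facets=12 area=612.218


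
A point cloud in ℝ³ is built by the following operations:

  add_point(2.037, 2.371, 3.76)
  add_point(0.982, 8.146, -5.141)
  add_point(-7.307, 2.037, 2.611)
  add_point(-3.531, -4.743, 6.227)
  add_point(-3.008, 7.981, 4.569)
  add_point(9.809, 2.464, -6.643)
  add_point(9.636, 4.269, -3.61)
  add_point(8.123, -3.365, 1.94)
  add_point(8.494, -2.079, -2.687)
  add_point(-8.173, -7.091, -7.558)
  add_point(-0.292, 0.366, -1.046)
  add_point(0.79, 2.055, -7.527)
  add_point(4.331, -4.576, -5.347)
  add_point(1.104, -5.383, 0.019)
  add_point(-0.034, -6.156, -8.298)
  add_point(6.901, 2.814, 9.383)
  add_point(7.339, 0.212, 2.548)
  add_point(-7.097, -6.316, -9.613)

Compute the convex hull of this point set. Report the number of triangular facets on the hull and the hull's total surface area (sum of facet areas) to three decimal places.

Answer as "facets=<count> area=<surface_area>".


Extreme-point indices: [1, 2, 3, 4, 5, 6, 7, 8, 9, 11, 12, 13, 14, 15, 17] — 15 of 18 on the boundary.

Facet areas (half cross-product norm):
  f1: (p17, p2, p9) → 15.4532
  f2: (p17, p2, p1) → 92.6729
  f3: (p6, p1, p5) → 16.8620
  f4: (p6, p7, p5) → 16.8073
  f5: (p6, p7, p15) → 46.5579
  f6: (p4, p2, p1) → 39.8549
  f7: (p4, p6, p1) → 49.5197
  f8: (p4, p6, p15) → 78.3746
  f9: (p11, p1, p5) → 29.5146
  f10: (p11, p17, p5) → 36.7640
  f11: (p11, p17, p1) → 25.2389
  f12: (p3, p7, p15) → 57.9302
  f13: (p3, p2, p9) → 57.5876
  f14: (p3, p4, p15) → 70.2145
  f15: (p3, p4, p2) → 31.3729
  f16: (p14, p17, p5) → 30.1728
  f17: (p14, p17, p9) → 8.4213
  f18: (p8, p7, p5) → 8.2942
  f19: (p13, p3, p7) → 27.7185
  f20: (p13, p14, p7) → 29.1602
  f21: (p13, p3, p9) → 46.9584
  f22: (p13, p14, p9) → 34.6192
  f23: (p12, p14, p7) → 11.0524
  f24: (p12, p8, p7) → 12.7853
  f25: (p12, p14, p5) → 19.2638
  f26: (p12, p8, p5) → 16.7726
Σ area = 909.944

Check V−E+F: 15 − 39 + 26 = 2.

facets=26 area=909.944


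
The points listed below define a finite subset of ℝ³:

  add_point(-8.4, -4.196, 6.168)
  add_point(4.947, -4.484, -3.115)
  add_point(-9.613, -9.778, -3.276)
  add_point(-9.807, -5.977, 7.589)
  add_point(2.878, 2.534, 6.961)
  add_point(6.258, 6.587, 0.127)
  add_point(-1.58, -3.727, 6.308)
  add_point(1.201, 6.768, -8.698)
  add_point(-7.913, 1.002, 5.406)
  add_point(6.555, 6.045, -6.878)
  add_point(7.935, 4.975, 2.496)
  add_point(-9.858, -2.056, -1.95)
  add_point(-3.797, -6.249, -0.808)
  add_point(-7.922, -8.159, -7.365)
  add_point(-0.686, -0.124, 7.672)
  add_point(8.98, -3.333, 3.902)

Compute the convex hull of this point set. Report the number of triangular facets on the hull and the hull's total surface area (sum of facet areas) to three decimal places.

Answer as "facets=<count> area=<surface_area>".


facets=22 area=926.774

Points on the hull: [1, 2, 3, 4, 5, 7, 8, 9, 10, 11, 13, 14, 15] (13 of 16).

Triangle areas on the boundary:
  f1: (p13, p7, p11) → 65.6888
  f2: (p13, p2, p11) → 18.1641
  f3: (p10, p4, p15) → 28.5389
  f4: (p3, p2, p15) → 109.9698
  f5: (p3, p2, p11) → 39.4490
  f6: (p9, p13, p7) → 46.7309
  f7: (p9, p10, p15) → 38.7359
  f8: (p1, p2, p15) → 54.0677
  f9: (p1, p13, p2) → 32.6754
  f10: (p1, p9, p15) → 46.0076
  f11: (p1, p9, p13) → 76.2858
  f12: (p5, p10, p4) → 11.5212
  f13: (p5, p9, p7) → 19.3086
  f14: (p5, p9, p10) → 8.8511
  f15: (p14, p4, p15) → 19.8305
  f16: (p14, p3, p15) → 47.6516
  f17: (p8, p3, p11) → 30.6453
  f18: (p8, p7, p11) → 64.2667
  f19: (p8, p14, p4) → 13.6123
  f20: (p8, p14, p3) → 28.9168
  f21: (p8, p5, p7) → 81.1091
  f22: (p8, p5, p4) → 44.7472
Σ area = 926.774

Euler: V−E+F = 13−33+22 = 2.


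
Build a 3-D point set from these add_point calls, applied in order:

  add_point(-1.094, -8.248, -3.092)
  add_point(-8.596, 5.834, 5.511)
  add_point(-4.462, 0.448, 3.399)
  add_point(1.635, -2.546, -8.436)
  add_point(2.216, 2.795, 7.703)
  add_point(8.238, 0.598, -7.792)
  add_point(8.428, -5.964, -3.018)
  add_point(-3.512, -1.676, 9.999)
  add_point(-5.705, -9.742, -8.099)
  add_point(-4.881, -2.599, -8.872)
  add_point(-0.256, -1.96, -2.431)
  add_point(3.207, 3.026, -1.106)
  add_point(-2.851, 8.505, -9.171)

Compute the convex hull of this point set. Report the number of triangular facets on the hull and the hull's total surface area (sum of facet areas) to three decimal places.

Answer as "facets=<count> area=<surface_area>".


Points on the hull: [0, 1, 3, 4, 5, 6, 7, 8, 9, 12] (10 of 13).

Triangle areas on the boundary:
  f1: (p7, p8, p1) → 99.5982
  f2: (p9, p8, p1) → 57.3124
  f3: (p9, p12, p1) → 87.3422
  f4: (p0, p8, p6) → 24.4057
  f5: (p0, p7, p6) → 72.6048
  f6: (p0, p7, p8) → 40.5595
  f7: (p5, p8, p6) → 62.8434
  f8: (p4, p7, p6) → 56.8515
  f9: (p4, p5, p6) → 61.4706
  f10: (p4, p7, p1) → 37.8418
  f11: (p4, p5, p12) → 110.3964
  f12: (p4, p12, p1) → 90.8370
  f13: (p3, p9, p12) → 36.2323
  f14: (p3, p5, p12) → 43.8023
  f15: (p3, p9, p8) → 23.4592
  f16: (p3, p5, p8) → 13.0190
Σ area = 918.576

Euler: V−E+F = 10−24+16 = 2.

facets=16 area=918.576


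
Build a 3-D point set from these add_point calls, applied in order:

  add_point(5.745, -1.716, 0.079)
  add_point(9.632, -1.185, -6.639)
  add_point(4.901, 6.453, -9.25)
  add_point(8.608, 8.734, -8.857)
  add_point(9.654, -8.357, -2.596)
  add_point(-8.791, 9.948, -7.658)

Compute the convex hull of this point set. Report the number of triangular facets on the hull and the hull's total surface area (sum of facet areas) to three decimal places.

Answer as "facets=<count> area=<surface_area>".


Points on the hull: [0, 1, 2, 3, 4, 5] (6 of 6).

Triangle areas on the boundary:
  f1: (p0, p4, p5) → 59.5678
  f2: (p3, p2, p5) → 22.8305
  f3: (p3, p0, p5) → 120.4143
  f4: (p3, p0, p4) → 54.6538
  f5: (p1, p4, p5) → 78.0379
  f6: (p1, p2, p5) → 50.1951
  f7: (p1, p3, p4) → 12.7761
  f8: (p1, p3, p2) → 20.4366
Σ area = 418.912

Euler: V−E+F = 6−12+8 = 2.

facets=8 area=418.912


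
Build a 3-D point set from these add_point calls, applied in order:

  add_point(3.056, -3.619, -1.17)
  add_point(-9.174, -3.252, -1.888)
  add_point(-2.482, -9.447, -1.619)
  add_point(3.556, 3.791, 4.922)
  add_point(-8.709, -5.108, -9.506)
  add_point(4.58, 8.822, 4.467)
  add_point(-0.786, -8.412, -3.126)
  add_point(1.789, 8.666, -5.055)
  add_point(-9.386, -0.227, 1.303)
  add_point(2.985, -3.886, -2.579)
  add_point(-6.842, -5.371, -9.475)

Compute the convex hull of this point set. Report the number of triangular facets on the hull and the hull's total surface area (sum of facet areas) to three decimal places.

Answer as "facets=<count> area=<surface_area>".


facets=18 area=609.968

Points on the hull: [0, 1, 2, 3, 4, 5, 6, 7, 8, 9, 10] (11 of 11).

Triangle areas on the boundary:
  f1: (p7, p5, p8) → 76.2990
  f2: (p7, p4, p8) → 91.3870
  f3: (p3, p5, p8) → 32.4580
  f4: (p3, p2, p8) → 80.6847
  f5: (p1, p2, p8) → 17.6097
  f6: (p1, p4, p8) → 8.5762
  f7: (p1, p4, p2) → 35.2750
  f8: (p9, p7, p5) → 62.5260
  f9: (p10, p7, p4) → 14.8092
  f10: (p10, p9, p7) → 77.5521
  f11: (p10, p6, p9) → 26.7446
  f12: (p10, p4, p2) → 8.0112
  f13: (p10, p6, p2) → 11.5139
  f14: (p0, p3, p2) → 30.0492
  f15: (p0, p6, p2) → 6.8136
  f16: (p0, p6, p9) → 4.0962
  f17: (p0, p3, p5) → 17.4994
  f18: (p0, p9, p5) → 8.0631
Σ area = 609.968

Check V−E+F: 11 − 27 + 18 = 2.


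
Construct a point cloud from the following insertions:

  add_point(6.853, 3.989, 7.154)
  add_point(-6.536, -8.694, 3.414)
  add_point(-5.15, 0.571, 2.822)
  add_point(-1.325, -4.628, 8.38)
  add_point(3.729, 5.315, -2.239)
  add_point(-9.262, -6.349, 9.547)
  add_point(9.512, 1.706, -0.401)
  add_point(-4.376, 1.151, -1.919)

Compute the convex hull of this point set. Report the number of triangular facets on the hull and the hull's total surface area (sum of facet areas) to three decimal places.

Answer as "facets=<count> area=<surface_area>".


facets=12 area=497.128

Extreme-point indices: [0, 1, 2, 3, 4, 5, 6, 7] — 8 of 8 on the boundary.

Area of each hull facet:
  f1: (p0, p4, p6) → 28.9943
  f2: (p7, p1, p5) → 39.7860
  f3: (p7, p4, p6) → 28.1378
  f4: (p7, p1, p6) → 78.5344
  f5: (p3, p1, p6) → 60.3066
  f6: (p3, p0, p6) → 49.4084
  f7: (p3, p1, p5) → 26.4086
  f8: (p3, p0, p5) → 27.4486
  f9: (p2, p0, p5) → 65.7187
  f10: (p2, p7, p5) → 16.1915
  f11: (p2, p0, p4) → 54.7326
  f12: (p2, p7, p4) → 21.4604
Σ area = 497.128

Check V−E+F: 8 − 18 + 12 = 2.


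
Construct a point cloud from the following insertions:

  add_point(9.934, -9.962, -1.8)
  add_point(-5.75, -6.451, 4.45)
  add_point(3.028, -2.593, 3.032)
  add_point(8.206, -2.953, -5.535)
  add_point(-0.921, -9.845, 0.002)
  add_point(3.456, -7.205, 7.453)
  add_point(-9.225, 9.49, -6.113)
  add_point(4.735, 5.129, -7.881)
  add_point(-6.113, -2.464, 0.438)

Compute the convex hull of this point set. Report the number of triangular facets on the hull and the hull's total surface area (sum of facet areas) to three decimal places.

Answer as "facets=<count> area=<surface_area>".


facets=14 area=721.422

9 of the 9 inputs are extreme points: [0, 1, 2, 3, 4, 5, 6, 7, 8].

Facet areas (half cross-product norm):
  f1: (p1, p5, p6) → 86.4614
  f2: (p4, p5, p0) → 46.7592
  f3: (p4, p1, p5) → 31.7024
  f4: (p2, p7, p6) → 99.1597
  f5: (p2, p5, p6) → 36.3587
  f6: (p2, p5, p7) → 11.5799
  f7: (p3, p4, p0) → 44.2565
  f8: (p3, p5, p0) → 47.2075
  f9: (p3, p5, p7) → 61.2572
  f10: (p3, p7, p6) → 53.9822
  f11: (p3, p4, p6) → 131.5215
  f12: (p8, p1, p6) → 12.6912
  f13: (p8, p4, p6) → 37.5788
  f14: (p8, p4, p1) → 20.9055
Σ area = 721.422

Euler characteristic 9−21+14 = 2 ✓


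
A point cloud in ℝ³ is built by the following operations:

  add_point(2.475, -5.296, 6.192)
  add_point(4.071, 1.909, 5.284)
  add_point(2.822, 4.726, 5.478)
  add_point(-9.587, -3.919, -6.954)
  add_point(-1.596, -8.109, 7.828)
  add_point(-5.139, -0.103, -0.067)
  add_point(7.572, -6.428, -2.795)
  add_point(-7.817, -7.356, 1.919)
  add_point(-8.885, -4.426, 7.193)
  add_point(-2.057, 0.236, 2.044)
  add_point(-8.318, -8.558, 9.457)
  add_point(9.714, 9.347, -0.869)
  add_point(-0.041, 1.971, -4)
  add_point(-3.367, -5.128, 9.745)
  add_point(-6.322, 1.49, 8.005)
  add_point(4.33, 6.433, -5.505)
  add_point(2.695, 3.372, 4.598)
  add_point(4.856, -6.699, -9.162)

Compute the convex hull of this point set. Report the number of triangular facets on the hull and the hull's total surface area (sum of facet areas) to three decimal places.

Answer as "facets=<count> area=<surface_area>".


Extreme-point indices: [0, 1, 2, 3, 4, 6, 7, 8, 10, 11, 13, 14, 15, 17] — 14 of 18 on the boundary.

Triangle areas on the boundary:
  f1: (p15, p17, p3) → 98.0349
  f2: (p15, p17, p11) → 45.3597
  f3: (p15, p14, p3) → 127.2085
  f4: (p15, p14, p11) → 68.5790
  f5: (p7, p17, p3) → 71.5549
  f6: (p7, p10, p3) → 11.8697
  f7: (p7, p10, p17) → 45.7932
  f8: (p6, p17, p11) → 54.4069
  f9: (p8, p10, p3) → 28.8633
  f10: (p8, p14, p3) → 45.7633
  f11: (p8, p14, p10) → 11.2197
  f12: (p2, p14, p11) → 23.0579
  f13: (p4, p10, p17) → 52.0209
  f14: (p4, p6, p17) → 44.1502
  f15: (p13, p14, p10) → 22.1518
  f16: (p13, p4, p10) → 11.9031
  f17: (p13, p2, p14) → 37.3511
  f18: (p0, p6, p11) → 82.4484
  f19: (p0, p4, p6) → 21.7545
  f20: (p0, p13, p4) → 10.2780
  f21: (p1, p2, p11) → 16.0493
  f22: (p1, p0, p11) → 23.7849
  f23: (p1, p13, p2) → 16.5509
  f24: (p1, p0, p13) → 24.7873
Σ area = 994.941

Euler characteristic 14−36+24 = 2 ✓

facets=24 area=994.941


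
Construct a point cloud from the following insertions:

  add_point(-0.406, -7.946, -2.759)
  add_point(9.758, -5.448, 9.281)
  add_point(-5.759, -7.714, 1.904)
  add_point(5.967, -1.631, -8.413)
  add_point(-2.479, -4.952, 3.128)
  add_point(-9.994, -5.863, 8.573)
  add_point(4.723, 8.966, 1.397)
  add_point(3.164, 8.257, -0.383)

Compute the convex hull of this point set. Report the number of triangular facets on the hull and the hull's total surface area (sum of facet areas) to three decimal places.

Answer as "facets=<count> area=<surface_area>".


facets=10 area=733.103

Extreme-point indices: [0, 1, 2, 3, 5, 6, 7] — 7 of 8 on the boundary.

Per-facet area ½‖(b−a)×(c−a)‖:
  f1: (p6, p1, p5) → 162.4697
  f2: (p3, p6, p1) → 117.6449
  f3: (p0, p3, p1) → 84.3607
  f4: (p7, p6, p5) → 25.2469
  f5: (p7, p3, p6) → 13.7038
  f6: (p2, p1, p5) → 70.0377
  f7: (p2, p0, p1) → 56.6461
  f8: (p2, p0, p3) → 23.4055
  f9: (p2, p7, p5) → 73.8720
  f10: (p2, p7, p3) → 105.7163
Σ area = 733.103

Euler characteristic 7−15+10 = 2 ✓
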